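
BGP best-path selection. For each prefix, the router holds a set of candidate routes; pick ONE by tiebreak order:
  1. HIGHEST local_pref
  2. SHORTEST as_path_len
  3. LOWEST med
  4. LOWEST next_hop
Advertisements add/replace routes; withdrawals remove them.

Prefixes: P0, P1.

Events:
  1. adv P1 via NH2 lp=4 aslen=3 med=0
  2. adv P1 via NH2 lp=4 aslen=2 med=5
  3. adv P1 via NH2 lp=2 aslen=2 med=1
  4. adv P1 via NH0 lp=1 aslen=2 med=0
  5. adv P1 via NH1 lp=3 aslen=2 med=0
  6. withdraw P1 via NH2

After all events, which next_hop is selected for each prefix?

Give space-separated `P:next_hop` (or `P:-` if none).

Answer: P0:- P1:NH1

Derivation:
Op 1: best P0=- P1=NH2
Op 2: best P0=- P1=NH2
Op 3: best P0=- P1=NH2
Op 4: best P0=- P1=NH2
Op 5: best P0=- P1=NH1
Op 6: best P0=- P1=NH1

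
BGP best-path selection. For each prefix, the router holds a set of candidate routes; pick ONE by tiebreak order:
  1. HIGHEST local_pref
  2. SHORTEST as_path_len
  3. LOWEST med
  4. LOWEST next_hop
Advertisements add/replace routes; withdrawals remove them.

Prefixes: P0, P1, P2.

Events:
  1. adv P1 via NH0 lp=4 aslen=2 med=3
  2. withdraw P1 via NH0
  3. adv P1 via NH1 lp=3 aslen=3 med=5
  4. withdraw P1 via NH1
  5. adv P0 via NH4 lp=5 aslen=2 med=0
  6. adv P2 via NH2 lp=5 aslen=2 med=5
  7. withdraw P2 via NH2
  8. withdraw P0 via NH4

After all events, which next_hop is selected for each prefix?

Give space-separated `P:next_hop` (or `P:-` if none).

Answer: P0:- P1:- P2:-

Derivation:
Op 1: best P0=- P1=NH0 P2=-
Op 2: best P0=- P1=- P2=-
Op 3: best P0=- P1=NH1 P2=-
Op 4: best P0=- P1=- P2=-
Op 5: best P0=NH4 P1=- P2=-
Op 6: best P0=NH4 P1=- P2=NH2
Op 7: best P0=NH4 P1=- P2=-
Op 8: best P0=- P1=- P2=-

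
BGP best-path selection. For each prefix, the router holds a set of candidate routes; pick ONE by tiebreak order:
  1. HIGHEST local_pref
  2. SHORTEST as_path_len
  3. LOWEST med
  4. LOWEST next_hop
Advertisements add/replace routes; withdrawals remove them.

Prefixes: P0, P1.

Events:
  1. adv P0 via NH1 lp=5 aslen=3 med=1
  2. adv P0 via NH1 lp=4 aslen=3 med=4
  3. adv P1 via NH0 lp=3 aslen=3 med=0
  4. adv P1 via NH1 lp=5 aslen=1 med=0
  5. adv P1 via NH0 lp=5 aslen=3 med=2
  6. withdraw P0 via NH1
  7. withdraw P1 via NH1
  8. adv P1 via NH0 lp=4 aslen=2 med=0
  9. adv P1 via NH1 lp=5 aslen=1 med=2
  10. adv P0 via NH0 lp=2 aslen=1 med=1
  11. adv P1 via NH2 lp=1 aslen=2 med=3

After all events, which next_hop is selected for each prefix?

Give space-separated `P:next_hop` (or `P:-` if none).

Answer: P0:NH0 P1:NH1

Derivation:
Op 1: best P0=NH1 P1=-
Op 2: best P0=NH1 P1=-
Op 3: best P0=NH1 P1=NH0
Op 4: best P0=NH1 P1=NH1
Op 5: best P0=NH1 P1=NH1
Op 6: best P0=- P1=NH1
Op 7: best P0=- P1=NH0
Op 8: best P0=- P1=NH0
Op 9: best P0=- P1=NH1
Op 10: best P0=NH0 P1=NH1
Op 11: best P0=NH0 P1=NH1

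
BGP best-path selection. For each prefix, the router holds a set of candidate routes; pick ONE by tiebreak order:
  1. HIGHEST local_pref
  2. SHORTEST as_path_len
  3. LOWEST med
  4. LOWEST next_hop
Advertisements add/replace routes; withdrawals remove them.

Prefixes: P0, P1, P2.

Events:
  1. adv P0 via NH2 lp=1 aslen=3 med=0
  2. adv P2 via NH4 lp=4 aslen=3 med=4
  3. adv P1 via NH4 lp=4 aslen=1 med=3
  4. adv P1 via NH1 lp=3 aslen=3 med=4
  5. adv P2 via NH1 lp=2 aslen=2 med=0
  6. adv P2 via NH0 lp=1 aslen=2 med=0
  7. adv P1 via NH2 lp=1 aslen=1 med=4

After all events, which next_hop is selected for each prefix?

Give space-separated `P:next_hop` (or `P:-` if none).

Op 1: best P0=NH2 P1=- P2=-
Op 2: best P0=NH2 P1=- P2=NH4
Op 3: best P0=NH2 P1=NH4 P2=NH4
Op 4: best P0=NH2 P1=NH4 P2=NH4
Op 5: best P0=NH2 P1=NH4 P2=NH4
Op 6: best P0=NH2 P1=NH4 P2=NH4
Op 7: best P0=NH2 P1=NH4 P2=NH4

Answer: P0:NH2 P1:NH4 P2:NH4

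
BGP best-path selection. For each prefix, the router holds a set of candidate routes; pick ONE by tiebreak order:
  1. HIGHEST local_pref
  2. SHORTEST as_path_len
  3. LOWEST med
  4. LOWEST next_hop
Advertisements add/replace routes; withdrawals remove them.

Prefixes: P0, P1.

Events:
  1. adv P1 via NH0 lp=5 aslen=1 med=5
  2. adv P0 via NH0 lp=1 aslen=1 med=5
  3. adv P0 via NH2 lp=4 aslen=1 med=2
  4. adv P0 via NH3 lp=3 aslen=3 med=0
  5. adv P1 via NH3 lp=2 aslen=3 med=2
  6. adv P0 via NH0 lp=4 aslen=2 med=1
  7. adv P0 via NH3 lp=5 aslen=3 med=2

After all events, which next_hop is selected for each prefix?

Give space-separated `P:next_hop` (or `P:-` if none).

Answer: P0:NH3 P1:NH0

Derivation:
Op 1: best P0=- P1=NH0
Op 2: best P0=NH0 P1=NH0
Op 3: best P0=NH2 P1=NH0
Op 4: best P0=NH2 P1=NH0
Op 5: best P0=NH2 P1=NH0
Op 6: best P0=NH2 P1=NH0
Op 7: best P0=NH3 P1=NH0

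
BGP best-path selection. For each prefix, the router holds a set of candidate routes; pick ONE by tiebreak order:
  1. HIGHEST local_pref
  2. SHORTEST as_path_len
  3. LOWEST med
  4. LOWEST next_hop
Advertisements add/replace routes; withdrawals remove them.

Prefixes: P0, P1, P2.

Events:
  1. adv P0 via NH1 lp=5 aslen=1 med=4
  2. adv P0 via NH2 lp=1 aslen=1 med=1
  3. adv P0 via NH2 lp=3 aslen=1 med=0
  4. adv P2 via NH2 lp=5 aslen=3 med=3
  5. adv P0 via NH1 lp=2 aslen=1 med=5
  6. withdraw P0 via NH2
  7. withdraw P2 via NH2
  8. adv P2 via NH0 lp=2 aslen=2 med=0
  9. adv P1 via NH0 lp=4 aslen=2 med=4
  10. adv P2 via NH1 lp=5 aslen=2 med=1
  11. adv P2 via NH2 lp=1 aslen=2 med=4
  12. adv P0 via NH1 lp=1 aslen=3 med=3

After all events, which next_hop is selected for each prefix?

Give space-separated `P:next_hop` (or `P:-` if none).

Answer: P0:NH1 P1:NH0 P2:NH1

Derivation:
Op 1: best P0=NH1 P1=- P2=-
Op 2: best P0=NH1 P1=- P2=-
Op 3: best P0=NH1 P1=- P2=-
Op 4: best P0=NH1 P1=- P2=NH2
Op 5: best P0=NH2 P1=- P2=NH2
Op 6: best P0=NH1 P1=- P2=NH2
Op 7: best P0=NH1 P1=- P2=-
Op 8: best P0=NH1 P1=- P2=NH0
Op 9: best P0=NH1 P1=NH0 P2=NH0
Op 10: best P0=NH1 P1=NH0 P2=NH1
Op 11: best P0=NH1 P1=NH0 P2=NH1
Op 12: best P0=NH1 P1=NH0 P2=NH1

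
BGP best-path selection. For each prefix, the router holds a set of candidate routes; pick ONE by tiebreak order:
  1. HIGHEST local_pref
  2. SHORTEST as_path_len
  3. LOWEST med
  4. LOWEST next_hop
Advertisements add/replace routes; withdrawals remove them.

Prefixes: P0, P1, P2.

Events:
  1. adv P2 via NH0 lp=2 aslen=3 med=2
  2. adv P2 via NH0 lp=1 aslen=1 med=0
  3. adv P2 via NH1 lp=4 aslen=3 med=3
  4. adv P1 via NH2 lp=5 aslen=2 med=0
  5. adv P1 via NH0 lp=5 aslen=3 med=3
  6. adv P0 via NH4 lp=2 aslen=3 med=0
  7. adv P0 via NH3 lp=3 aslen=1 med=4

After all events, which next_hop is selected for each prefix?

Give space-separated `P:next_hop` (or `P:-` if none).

Op 1: best P0=- P1=- P2=NH0
Op 2: best P0=- P1=- P2=NH0
Op 3: best P0=- P1=- P2=NH1
Op 4: best P0=- P1=NH2 P2=NH1
Op 5: best P0=- P1=NH2 P2=NH1
Op 6: best P0=NH4 P1=NH2 P2=NH1
Op 7: best P0=NH3 P1=NH2 P2=NH1

Answer: P0:NH3 P1:NH2 P2:NH1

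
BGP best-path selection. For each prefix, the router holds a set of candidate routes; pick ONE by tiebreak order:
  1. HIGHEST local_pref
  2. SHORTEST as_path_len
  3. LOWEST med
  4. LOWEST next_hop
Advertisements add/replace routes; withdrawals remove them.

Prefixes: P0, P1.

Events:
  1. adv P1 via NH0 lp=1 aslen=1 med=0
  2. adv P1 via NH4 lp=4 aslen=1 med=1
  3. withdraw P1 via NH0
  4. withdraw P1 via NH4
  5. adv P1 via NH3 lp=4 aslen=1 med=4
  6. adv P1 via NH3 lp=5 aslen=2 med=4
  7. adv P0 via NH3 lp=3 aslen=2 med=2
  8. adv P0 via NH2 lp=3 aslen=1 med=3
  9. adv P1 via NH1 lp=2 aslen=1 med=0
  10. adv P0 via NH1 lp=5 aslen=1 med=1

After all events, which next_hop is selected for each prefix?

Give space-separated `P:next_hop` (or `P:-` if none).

Answer: P0:NH1 P1:NH3

Derivation:
Op 1: best P0=- P1=NH0
Op 2: best P0=- P1=NH4
Op 3: best P0=- P1=NH4
Op 4: best P0=- P1=-
Op 5: best P0=- P1=NH3
Op 6: best P0=- P1=NH3
Op 7: best P0=NH3 P1=NH3
Op 8: best P0=NH2 P1=NH3
Op 9: best P0=NH2 P1=NH3
Op 10: best P0=NH1 P1=NH3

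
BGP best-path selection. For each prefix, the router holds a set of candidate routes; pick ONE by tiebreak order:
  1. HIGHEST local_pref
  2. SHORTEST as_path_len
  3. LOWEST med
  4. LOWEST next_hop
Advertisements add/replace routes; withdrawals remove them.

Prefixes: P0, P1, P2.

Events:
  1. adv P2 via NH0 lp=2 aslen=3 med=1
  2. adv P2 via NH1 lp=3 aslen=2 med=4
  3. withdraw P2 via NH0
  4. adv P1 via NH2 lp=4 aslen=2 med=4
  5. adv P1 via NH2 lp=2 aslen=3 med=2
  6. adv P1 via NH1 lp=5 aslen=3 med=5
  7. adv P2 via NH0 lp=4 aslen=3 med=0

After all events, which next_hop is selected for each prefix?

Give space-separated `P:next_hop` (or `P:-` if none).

Op 1: best P0=- P1=- P2=NH0
Op 2: best P0=- P1=- P2=NH1
Op 3: best P0=- P1=- P2=NH1
Op 4: best P0=- P1=NH2 P2=NH1
Op 5: best P0=- P1=NH2 P2=NH1
Op 6: best P0=- P1=NH1 P2=NH1
Op 7: best P0=- P1=NH1 P2=NH0

Answer: P0:- P1:NH1 P2:NH0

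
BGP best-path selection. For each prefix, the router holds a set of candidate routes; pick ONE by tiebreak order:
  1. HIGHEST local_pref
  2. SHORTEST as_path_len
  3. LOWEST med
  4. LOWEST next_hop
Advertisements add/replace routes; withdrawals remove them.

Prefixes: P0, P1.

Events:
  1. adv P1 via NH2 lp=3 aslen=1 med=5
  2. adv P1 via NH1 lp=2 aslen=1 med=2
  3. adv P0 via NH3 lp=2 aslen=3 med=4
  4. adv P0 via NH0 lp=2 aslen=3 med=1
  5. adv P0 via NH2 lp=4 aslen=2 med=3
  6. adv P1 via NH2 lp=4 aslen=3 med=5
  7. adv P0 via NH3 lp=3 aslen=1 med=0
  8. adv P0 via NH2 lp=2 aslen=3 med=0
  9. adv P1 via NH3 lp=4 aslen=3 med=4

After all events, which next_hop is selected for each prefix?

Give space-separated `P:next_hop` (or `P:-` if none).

Op 1: best P0=- P1=NH2
Op 2: best P0=- P1=NH2
Op 3: best P0=NH3 P1=NH2
Op 4: best P0=NH0 P1=NH2
Op 5: best P0=NH2 P1=NH2
Op 6: best P0=NH2 P1=NH2
Op 7: best P0=NH2 P1=NH2
Op 8: best P0=NH3 P1=NH2
Op 9: best P0=NH3 P1=NH3

Answer: P0:NH3 P1:NH3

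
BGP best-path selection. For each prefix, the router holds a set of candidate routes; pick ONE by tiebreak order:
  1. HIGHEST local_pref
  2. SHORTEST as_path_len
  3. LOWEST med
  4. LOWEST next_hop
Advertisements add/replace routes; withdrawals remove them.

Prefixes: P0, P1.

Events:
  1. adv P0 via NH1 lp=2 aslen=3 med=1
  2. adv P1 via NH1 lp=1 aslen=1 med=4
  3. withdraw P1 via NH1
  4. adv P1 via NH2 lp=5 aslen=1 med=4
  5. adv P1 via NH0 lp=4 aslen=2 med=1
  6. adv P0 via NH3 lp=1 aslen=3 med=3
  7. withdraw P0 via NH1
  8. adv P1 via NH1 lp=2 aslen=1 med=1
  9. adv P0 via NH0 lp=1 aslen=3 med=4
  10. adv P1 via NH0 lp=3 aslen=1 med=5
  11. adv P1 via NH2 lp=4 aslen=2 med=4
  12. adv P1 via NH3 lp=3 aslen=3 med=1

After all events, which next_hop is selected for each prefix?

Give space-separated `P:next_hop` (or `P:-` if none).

Answer: P0:NH3 P1:NH2

Derivation:
Op 1: best P0=NH1 P1=-
Op 2: best P0=NH1 P1=NH1
Op 3: best P0=NH1 P1=-
Op 4: best P0=NH1 P1=NH2
Op 5: best P0=NH1 P1=NH2
Op 6: best P0=NH1 P1=NH2
Op 7: best P0=NH3 P1=NH2
Op 8: best P0=NH3 P1=NH2
Op 9: best P0=NH3 P1=NH2
Op 10: best P0=NH3 P1=NH2
Op 11: best P0=NH3 P1=NH2
Op 12: best P0=NH3 P1=NH2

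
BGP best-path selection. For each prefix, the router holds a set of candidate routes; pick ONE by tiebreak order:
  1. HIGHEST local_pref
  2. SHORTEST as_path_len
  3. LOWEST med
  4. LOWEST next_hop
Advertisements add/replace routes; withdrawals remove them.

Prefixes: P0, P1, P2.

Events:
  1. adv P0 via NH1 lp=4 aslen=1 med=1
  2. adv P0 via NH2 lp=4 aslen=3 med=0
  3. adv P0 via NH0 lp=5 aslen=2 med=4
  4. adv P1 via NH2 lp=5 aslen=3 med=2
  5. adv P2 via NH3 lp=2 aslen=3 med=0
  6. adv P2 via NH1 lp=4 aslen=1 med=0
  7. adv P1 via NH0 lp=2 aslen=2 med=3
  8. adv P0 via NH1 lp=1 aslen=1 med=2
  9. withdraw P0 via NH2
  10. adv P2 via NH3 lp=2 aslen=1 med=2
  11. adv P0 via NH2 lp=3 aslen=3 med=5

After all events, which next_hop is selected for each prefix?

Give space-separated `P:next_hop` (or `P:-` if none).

Answer: P0:NH0 P1:NH2 P2:NH1

Derivation:
Op 1: best P0=NH1 P1=- P2=-
Op 2: best P0=NH1 P1=- P2=-
Op 3: best P0=NH0 P1=- P2=-
Op 4: best P0=NH0 P1=NH2 P2=-
Op 5: best P0=NH0 P1=NH2 P2=NH3
Op 6: best P0=NH0 P1=NH2 P2=NH1
Op 7: best P0=NH0 P1=NH2 P2=NH1
Op 8: best P0=NH0 P1=NH2 P2=NH1
Op 9: best P0=NH0 P1=NH2 P2=NH1
Op 10: best P0=NH0 P1=NH2 P2=NH1
Op 11: best P0=NH0 P1=NH2 P2=NH1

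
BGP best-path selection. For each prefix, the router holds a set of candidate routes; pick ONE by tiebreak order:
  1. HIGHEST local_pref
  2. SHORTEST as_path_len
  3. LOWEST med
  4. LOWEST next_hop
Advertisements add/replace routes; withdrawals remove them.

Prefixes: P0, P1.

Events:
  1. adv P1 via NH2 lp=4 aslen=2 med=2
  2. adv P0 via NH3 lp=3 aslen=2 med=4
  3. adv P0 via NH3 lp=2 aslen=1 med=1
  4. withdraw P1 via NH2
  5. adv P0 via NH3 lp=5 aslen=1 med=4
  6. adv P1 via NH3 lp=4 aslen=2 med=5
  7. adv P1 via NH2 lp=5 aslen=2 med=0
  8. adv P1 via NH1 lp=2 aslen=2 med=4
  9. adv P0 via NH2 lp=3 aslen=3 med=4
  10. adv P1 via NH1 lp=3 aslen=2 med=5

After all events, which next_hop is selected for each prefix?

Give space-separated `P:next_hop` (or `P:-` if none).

Answer: P0:NH3 P1:NH2

Derivation:
Op 1: best P0=- P1=NH2
Op 2: best P0=NH3 P1=NH2
Op 3: best P0=NH3 P1=NH2
Op 4: best P0=NH3 P1=-
Op 5: best P0=NH3 P1=-
Op 6: best P0=NH3 P1=NH3
Op 7: best P0=NH3 P1=NH2
Op 8: best P0=NH3 P1=NH2
Op 9: best P0=NH3 P1=NH2
Op 10: best P0=NH3 P1=NH2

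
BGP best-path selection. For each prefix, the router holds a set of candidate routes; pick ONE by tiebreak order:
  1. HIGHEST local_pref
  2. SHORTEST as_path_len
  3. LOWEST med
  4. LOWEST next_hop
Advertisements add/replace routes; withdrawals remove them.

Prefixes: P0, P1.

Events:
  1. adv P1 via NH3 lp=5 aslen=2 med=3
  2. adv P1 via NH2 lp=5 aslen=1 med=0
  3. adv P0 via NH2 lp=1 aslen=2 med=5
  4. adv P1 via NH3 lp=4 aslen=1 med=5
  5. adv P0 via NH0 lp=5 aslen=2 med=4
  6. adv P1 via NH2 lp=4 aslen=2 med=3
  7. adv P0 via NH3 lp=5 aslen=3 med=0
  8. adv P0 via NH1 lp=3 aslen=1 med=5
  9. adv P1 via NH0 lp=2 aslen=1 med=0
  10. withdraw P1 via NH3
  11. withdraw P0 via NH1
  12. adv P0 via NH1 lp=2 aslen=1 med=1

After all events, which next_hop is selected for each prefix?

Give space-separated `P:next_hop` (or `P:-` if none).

Op 1: best P0=- P1=NH3
Op 2: best P0=- P1=NH2
Op 3: best P0=NH2 P1=NH2
Op 4: best P0=NH2 P1=NH2
Op 5: best P0=NH0 P1=NH2
Op 6: best P0=NH0 P1=NH3
Op 7: best P0=NH0 P1=NH3
Op 8: best P0=NH0 P1=NH3
Op 9: best P0=NH0 P1=NH3
Op 10: best P0=NH0 P1=NH2
Op 11: best P0=NH0 P1=NH2
Op 12: best P0=NH0 P1=NH2

Answer: P0:NH0 P1:NH2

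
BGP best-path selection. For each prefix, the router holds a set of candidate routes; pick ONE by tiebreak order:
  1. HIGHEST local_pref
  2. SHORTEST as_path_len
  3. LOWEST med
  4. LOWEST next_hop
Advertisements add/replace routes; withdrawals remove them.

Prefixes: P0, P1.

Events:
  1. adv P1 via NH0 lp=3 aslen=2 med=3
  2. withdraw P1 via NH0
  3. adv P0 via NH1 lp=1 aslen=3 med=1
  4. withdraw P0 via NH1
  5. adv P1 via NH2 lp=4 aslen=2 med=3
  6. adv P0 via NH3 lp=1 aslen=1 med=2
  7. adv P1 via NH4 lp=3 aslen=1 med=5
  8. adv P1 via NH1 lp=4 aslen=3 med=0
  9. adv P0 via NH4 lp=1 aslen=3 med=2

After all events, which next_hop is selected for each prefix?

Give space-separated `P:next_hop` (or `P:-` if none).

Op 1: best P0=- P1=NH0
Op 2: best P0=- P1=-
Op 3: best P0=NH1 P1=-
Op 4: best P0=- P1=-
Op 5: best P0=- P1=NH2
Op 6: best P0=NH3 P1=NH2
Op 7: best P0=NH3 P1=NH2
Op 8: best P0=NH3 P1=NH2
Op 9: best P0=NH3 P1=NH2

Answer: P0:NH3 P1:NH2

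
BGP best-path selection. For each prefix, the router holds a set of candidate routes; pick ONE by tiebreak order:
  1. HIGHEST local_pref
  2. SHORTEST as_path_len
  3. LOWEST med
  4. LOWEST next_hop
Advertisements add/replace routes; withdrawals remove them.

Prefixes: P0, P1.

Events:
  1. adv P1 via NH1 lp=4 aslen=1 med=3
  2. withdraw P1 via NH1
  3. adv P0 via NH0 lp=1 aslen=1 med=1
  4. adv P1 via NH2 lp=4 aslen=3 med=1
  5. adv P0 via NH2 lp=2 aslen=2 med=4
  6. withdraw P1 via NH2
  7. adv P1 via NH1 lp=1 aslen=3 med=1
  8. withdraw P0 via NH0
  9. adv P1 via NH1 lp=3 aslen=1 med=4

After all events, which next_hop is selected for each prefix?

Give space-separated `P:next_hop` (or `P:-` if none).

Answer: P0:NH2 P1:NH1

Derivation:
Op 1: best P0=- P1=NH1
Op 2: best P0=- P1=-
Op 3: best P0=NH0 P1=-
Op 4: best P0=NH0 P1=NH2
Op 5: best P0=NH2 P1=NH2
Op 6: best P0=NH2 P1=-
Op 7: best P0=NH2 P1=NH1
Op 8: best P0=NH2 P1=NH1
Op 9: best P0=NH2 P1=NH1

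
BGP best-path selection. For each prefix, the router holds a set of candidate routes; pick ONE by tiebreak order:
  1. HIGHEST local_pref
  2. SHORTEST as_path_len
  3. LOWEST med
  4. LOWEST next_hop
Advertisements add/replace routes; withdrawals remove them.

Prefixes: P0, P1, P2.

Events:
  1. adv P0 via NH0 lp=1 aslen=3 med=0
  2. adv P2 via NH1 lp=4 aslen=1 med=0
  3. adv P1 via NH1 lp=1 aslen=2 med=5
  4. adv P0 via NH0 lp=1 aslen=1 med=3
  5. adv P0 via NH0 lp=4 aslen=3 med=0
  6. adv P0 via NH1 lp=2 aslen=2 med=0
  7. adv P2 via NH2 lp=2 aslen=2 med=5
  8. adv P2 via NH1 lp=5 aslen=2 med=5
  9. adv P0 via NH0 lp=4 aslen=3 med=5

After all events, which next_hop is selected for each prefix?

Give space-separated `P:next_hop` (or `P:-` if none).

Answer: P0:NH0 P1:NH1 P2:NH1

Derivation:
Op 1: best P0=NH0 P1=- P2=-
Op 2: best P0=NH0 P1=- P2=NH1
Op 3: best P0=NH0 P1=NH1 P2=NH1
Op 4: best P0=NH0 P1=NH1 P2=NH1
Op 5: best P0=NH0 P1=NH1 P2=NH1
Op 6: best P0=NH0 P1=NH1 P2=NH1
Op 7: best P0=NH0 P1=NH1 P2=NH1
Op 8: best P0=NH0 P1=NH1 P2=NH1
Op 9: best P0=NH0 P1=NH1 P2=NH1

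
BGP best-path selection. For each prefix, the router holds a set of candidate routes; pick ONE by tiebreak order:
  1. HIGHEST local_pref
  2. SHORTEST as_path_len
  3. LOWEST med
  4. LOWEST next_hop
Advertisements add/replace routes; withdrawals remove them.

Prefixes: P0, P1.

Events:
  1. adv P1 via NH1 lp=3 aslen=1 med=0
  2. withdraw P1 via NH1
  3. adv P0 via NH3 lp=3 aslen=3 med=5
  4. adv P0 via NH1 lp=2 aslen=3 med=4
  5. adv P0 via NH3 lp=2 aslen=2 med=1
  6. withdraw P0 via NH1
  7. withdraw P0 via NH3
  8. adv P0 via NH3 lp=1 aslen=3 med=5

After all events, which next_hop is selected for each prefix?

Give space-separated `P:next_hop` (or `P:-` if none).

Answer: P0:NH3 P1:-

Derivation:
Op 1: best P0=- P1=NH1
Op 2: best P0=- P1=-
Op 3: best P0=NH3 P1=-
Op 4: best P0=NH3 P1=-
Op 5: best P0=NH3 P1=-
Op 6: best P0=NH3 P1=-
Op 7: best P0=- P1=-
Op 8: best P0=NH3 P1=-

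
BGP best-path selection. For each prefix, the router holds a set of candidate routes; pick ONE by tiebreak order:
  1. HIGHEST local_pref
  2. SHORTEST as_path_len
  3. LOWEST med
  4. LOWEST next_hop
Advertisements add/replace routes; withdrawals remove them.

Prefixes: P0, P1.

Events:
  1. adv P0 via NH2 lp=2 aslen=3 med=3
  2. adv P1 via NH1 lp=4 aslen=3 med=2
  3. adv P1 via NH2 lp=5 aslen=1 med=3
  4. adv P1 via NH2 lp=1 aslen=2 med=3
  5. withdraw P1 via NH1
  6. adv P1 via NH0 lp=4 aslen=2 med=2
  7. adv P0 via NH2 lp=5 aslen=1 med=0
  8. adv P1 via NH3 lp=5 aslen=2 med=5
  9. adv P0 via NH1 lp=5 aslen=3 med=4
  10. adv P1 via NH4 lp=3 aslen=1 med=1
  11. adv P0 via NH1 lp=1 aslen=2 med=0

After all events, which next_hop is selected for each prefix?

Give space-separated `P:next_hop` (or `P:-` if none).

Answer: P0:NH2 P1:NH3

Derivation:
Op 1: best P0=NH2 P1=-
Op 2: best P0=NH2 P1=NH1
Op 3: best P0=NH2 P1=NH2
Op 4: best P0=NH2 P1=NH1
Op 5: best P0=NH2 P1=NH2
Op 6: best P0=NH2 P1=NH0
Op 7: best P0=NH2 P1=NH0
Op 8: best P0=NH2 P1=NH3
Op 9: best P0=NH2 P1=NH3
Op 10: best P0=NH2 P1=NH3
Op 11: best P0=NH2 P1=NH3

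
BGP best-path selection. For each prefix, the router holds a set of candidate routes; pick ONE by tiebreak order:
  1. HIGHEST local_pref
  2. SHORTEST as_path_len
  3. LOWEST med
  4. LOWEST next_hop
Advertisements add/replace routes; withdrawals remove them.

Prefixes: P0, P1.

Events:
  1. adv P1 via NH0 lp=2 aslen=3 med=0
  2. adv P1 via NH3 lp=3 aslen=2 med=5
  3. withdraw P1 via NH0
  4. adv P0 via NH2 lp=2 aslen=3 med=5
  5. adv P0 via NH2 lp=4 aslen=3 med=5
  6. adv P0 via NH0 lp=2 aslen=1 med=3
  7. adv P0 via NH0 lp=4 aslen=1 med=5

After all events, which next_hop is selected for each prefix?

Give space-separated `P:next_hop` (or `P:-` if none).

Answer: P0:NH0 P1:NH3

Derivation:
Op 1: best P0=- P1=NH0
Op 2: best P0=- P1=NH3
Op 3: best P0=- P1=NH3
Op 4: best P0=NH2 P1=NH3
Op 5: best P0=NH2 P1=NH3
Op 6: best P0=NH2 P1=NH3
Op 7: best P0=NH0 P1=NH3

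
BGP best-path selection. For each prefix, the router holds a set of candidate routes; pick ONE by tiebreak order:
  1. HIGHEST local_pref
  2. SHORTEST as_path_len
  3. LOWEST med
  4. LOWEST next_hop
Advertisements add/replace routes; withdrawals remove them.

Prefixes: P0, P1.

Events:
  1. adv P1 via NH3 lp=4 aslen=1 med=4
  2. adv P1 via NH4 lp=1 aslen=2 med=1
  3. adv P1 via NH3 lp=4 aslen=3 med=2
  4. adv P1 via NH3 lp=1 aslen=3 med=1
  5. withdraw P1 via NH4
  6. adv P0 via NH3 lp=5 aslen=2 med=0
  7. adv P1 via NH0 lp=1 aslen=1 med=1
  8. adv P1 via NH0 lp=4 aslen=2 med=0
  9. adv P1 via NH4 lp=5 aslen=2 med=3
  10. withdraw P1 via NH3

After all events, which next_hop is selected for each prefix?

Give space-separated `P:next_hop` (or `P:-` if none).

Answer: P0:NH3 P1:NH4

Derivation:
Op 1: best P0=- P1=NH3
Op 2: best P0=- P1=NH3
Op 3: best P0=- P1=NH3
Op 4: best P0=- P1=NH4
Op 5: best P0=- P1=NH3
Op 6: best P0=NH3 P1=NH3
Op 7: best P0=NH3 P1=NH0
Op 8: best P0=NH3 P1=NH0
Op 9: best P0=NH3 P1=NH4
Op 10: best P0=NH3 P1=NH4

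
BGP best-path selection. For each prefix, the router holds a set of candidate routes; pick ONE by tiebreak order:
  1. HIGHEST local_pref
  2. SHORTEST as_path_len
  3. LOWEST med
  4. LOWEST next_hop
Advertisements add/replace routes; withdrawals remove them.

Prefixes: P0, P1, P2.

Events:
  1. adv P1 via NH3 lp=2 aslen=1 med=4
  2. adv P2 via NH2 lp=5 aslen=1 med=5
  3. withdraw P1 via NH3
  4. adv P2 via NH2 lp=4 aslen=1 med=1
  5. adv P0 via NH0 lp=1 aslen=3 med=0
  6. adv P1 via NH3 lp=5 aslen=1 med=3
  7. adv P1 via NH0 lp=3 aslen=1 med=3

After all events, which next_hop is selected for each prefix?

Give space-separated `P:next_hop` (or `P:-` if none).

Answer: P0:NH0 P1:NH3 P2:NH2

Derivation:
Op 1: best P0=- P1=NH3 P2=-
Op 2: best P0=- P1=NH3 P2=NH2
Op 3: best P0=- P1=- P2=NH2
Op 4: best P0=- P1=- P2=NH2
Op 5: best P0=NH0 P1=- P2=NH2
Op 6: best P0=NH0 P1=NH3 P2=NH2
Op 7: best P0=NH0 P1=NH3 P2=NH2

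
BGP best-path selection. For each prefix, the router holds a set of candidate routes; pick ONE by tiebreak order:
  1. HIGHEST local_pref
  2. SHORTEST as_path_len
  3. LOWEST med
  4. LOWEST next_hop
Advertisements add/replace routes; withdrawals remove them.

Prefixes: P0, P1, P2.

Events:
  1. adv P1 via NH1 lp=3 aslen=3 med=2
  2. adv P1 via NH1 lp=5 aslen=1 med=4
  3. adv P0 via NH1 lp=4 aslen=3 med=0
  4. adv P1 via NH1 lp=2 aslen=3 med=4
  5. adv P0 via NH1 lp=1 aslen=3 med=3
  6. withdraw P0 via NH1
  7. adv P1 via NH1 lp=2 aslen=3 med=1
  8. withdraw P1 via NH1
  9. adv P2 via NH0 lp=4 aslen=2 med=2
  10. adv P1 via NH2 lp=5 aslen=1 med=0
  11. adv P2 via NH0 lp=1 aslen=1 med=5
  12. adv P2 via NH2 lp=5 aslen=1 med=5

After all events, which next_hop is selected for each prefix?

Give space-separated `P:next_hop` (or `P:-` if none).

Op 1: best P0=- P1=NH1 P2=-
Op 2: best P0=- P1=NH1 P2=-
Op 3: best P0=NH1 P1=NH1 P2=-
Op 4: best P0=NH1 P1=NH1 P2=-
Op 5: best P0=NH1 P1=NH1 P2=-
Op 6: best P0=- P1=NH1 P2=-
Op 7: best P0=- P1=NH1 P2=-
Op 8: best P0=- P1=- P2=-
Op 9: best P0=- P1=- P2=NH0
Op 10: best P0=- P1=NH2 P2=NH0
Op 11: best P0=- P1=NH2 P2=NH0
Op 12: best P0=- P1=NH2 P2=NH2

Answer: P0:- P1:NH2 P2:NH2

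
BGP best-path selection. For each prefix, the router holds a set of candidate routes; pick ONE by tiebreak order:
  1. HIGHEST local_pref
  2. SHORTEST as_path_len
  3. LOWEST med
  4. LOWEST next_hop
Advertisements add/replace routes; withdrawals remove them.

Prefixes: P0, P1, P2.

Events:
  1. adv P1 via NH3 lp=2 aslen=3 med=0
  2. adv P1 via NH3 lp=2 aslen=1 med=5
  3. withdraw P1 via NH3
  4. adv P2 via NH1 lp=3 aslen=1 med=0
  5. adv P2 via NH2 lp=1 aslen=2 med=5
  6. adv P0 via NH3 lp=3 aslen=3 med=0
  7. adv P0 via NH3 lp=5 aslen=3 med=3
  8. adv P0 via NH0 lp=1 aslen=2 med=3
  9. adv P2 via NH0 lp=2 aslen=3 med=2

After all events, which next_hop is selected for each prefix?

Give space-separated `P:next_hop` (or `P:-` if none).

Answer: P0:NH3 P1:- P2:NH1

Derivation:
Op 1: best P0=- P1=NH3 P2=-
Op 2: best P0=- P1=NH3 P2=-
Op 3: best P0=- P1=- P2=-
Op 4: best P0=- P1=- P2=NH1
Op 5: best P0=- P1=- P2=NH1
Op 6: best P0=NH3 P1=- P2=NH1
Op 7: best P0=NH3 P1=- P2=NH1
Op 8: best P0=NH3 P1=- P2=NH1
Op 9: best P0=NH3 P1=- P2=NH1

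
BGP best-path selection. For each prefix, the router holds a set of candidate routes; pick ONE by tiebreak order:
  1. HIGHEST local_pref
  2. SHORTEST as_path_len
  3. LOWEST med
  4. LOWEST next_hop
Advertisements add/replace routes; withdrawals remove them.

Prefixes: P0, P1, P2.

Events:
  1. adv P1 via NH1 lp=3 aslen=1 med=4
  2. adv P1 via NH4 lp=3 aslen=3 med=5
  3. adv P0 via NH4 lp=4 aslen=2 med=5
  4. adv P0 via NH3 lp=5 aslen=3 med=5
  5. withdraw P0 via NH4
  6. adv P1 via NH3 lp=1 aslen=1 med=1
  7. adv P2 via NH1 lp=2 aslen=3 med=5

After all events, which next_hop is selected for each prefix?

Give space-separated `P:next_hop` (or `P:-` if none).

Answer: P0:NH3 P1:NH1 P2:NH1

Derivation:
Op 1: best P0=- P1=NH1 P2=-
Op 2: best P0=- P1=NH1 P2=-
Op 3: best P0=NH4 P1=NH1 P2=-
Op 4: best P0=NH3 P1=NH1 P2=-
Op 5: best P0=NH3 P1=NH1 P2=-
Op 6: best P0=NH3 P1=NH1 P2=-
Op 7: best P0=NH3 P1=NH1 P2=NH1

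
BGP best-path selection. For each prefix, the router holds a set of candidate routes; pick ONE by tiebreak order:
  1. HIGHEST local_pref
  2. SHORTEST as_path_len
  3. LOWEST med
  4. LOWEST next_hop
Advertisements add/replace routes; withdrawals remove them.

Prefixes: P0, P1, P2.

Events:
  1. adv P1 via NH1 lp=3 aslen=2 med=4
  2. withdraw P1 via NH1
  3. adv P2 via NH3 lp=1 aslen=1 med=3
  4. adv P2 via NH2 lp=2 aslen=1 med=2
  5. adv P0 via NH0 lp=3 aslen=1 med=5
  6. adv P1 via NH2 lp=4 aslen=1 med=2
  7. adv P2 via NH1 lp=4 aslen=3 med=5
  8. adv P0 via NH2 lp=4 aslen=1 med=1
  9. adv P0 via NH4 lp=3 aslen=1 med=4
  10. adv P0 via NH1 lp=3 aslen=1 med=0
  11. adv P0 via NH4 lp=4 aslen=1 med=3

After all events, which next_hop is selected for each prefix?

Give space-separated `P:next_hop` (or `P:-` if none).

Op 1: best P0=- P1=NH1 P2=-
Op 2: best P0=- P1=- P2=-
Op 3: best P0=- P1=- P2=NH3
Op 4: best P0=- P1=- P2=NH2
Op 5: best P0=NH0 P1=- P2=NH2
Op 6: best P0=NH0 P1=NH2 P2=NH2
Op 7: best P0=NH0 P1=NH2 P2=NH1
Op 8: best P0=NH2 P1=NH2 P2=NH1
Op 9: best P0=NH2 P1=NH2 P2=NH1
Op 10: best P0=NH2 P1=NH2 P2=NH1
Op 11: best P0=NH2 P1=NH2 P2=NH1

Answer: P0:NH2 P1:NH2 P2:NH1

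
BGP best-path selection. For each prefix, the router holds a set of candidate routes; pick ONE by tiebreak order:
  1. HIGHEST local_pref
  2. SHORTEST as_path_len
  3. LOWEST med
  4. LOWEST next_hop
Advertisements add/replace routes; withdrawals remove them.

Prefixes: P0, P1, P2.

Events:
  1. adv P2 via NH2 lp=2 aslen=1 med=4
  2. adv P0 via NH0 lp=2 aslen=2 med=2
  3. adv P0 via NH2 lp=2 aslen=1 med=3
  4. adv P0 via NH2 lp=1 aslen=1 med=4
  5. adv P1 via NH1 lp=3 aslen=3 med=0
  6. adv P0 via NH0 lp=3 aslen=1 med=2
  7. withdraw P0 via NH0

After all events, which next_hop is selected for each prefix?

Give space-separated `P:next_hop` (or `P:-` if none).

Op 1: best P0=- P1=- P2=NH2
Op 2: best P0=NH0 P1=- P2=NH2
Op 3: best P0=NH2 P1=- P2=NH2
Op 4: best P0=NH0 P1=- P2=NH2
Op 5: best P0=NH0 P1=NH1 P2=NH2
Op 6: best P0=NH0 P1=NH1 P2=NH2
Op 7: best P0=NH2 P1=NH1 P2=NH2

Answer: P0:NH2 P1:NH1 P2:NH2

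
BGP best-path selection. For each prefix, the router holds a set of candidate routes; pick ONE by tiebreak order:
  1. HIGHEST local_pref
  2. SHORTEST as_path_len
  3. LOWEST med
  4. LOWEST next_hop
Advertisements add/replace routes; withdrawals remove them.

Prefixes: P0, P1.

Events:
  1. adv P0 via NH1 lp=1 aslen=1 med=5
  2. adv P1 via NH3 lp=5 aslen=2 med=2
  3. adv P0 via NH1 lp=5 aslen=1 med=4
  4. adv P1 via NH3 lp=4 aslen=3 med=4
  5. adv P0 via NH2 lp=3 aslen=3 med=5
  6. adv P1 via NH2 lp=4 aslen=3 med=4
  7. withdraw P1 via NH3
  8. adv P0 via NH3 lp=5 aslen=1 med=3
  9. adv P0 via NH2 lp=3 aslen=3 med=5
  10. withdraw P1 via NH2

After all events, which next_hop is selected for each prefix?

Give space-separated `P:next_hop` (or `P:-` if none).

Answer: P0:NH3 P1:-

Derivation:
Op 1: best P0=NH1 P1=-
Op 2: best P0=NH1 P1=NH3
Op 3: best P0=NH1 P1=NH3
Op 4: best P0=NH1 P1=NH3
Op 5: best P0=NH1 P1=NH3
Op 6: best P0=NH1 P1=NH2
Op 7: best P0=NH1 P1=NH2
Op 8: best P0=NH3 P1=NH2
Op 9: best P0=NH3 P1=NH2
Op 10: best P0=NH3 P1=-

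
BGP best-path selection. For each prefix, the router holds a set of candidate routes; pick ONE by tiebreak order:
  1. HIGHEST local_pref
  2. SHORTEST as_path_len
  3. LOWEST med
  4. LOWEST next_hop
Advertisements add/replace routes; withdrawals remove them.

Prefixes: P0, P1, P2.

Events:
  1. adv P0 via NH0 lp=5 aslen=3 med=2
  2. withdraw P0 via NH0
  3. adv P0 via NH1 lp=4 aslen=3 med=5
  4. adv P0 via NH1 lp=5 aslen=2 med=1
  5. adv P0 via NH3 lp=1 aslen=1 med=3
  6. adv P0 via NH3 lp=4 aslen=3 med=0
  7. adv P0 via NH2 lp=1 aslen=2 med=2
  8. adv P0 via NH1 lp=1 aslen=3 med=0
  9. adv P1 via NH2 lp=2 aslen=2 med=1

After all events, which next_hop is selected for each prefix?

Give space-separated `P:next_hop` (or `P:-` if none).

Answer: P0:NH3 P1:NH2 P2:-

Derivation:
Op 1: best P0=NH0 P1=- P2=-
Op 2: best P0=- P1=- P2=-
Op 3: best P0=NH1 P1=- P2=-
Op 4: best P0=NH1 P1=- P2=-
Op 5: best P0=NH1 P1=- P2=-
Op 6: best P0=NH1 P1=- P2=-
Op 7: best P0=NH1 P1=- P2=-
Op 8: best P0=NH3 P1=- P2=-
Op 9: best P0=NH3 P1=NH2 P2=-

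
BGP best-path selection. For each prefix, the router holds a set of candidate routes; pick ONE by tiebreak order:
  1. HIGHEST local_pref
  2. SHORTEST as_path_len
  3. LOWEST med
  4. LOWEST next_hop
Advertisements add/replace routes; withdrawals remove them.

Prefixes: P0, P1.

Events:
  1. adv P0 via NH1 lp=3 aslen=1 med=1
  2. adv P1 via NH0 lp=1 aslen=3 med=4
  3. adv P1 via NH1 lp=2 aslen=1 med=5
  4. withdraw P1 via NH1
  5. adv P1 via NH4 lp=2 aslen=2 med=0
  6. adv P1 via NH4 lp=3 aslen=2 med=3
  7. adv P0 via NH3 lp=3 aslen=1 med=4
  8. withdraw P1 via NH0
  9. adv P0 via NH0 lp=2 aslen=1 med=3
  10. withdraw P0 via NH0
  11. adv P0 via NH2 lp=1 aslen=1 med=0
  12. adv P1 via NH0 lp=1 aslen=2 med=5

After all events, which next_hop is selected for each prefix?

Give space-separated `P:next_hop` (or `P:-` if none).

Answer: P0:NH1 P1:NH4

Derivation:
Op 1: best P0=NH1 P1=-
Op 2: best P0=NH1 P1=NH0
Op 3: best P0=NH1 P1=NH1
Op 4: best P0=NH1 P1=NH0
Op 5: best P0=NH1 P1=NH4
Op 6: best P0=NH1 P1=NH4
Op 7: best P0=NH1 P1=NH4
Op 8: best P0=NH1 P1=NH4
Op 9: best P0=NH1 P1=NH4
Op 10: best P0=NH1 P1=NH4
Op 11: best P0=NH1 P1=NH4
Op 12: best P0=NH1 P1=NH4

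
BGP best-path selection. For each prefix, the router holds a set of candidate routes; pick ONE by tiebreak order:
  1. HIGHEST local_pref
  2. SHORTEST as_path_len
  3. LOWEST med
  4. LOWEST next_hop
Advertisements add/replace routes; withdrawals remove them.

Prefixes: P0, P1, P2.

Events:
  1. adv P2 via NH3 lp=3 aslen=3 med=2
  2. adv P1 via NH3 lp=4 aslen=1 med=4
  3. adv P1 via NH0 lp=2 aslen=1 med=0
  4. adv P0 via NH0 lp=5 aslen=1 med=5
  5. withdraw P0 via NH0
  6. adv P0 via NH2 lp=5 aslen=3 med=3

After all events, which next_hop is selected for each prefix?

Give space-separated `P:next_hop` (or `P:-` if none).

Answer: P0:NH2 P1:NH3 P2:NH3

Derivation:
Op 1: best P0=- P1=- P2=NH3
Op 2: best P0=- P1=NH3 P2=NH3
Op 3: best P0=- P1=NH3 P2=NH3
Op 4: best P0=NH0 P1=NH3 P2=NH3
Op 5: best P0=- P1=NH3 P2=NH3
Op 6: best P0=NH2 P1=NH3 P2=NH3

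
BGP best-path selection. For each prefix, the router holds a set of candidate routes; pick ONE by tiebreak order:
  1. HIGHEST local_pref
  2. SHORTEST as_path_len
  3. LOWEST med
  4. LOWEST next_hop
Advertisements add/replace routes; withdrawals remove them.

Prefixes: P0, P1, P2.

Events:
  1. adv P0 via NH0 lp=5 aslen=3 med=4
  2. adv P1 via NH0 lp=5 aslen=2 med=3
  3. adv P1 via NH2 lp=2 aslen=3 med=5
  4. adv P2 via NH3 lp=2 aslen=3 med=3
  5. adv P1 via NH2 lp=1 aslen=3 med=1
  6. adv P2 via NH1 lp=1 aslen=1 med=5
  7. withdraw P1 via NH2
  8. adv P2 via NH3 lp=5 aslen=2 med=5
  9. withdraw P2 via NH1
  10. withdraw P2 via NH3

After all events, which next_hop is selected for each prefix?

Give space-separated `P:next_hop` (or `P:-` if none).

Op 1: best P0=NH0 P1=- P2=-
Op 2: best P0=NH0 P1=NH0 P2=-
Op 3: best P0=NH0 P1=NH0 P2=-
Op 4: best P0=NH0 P1=NH0 P2=NH3
Op 5: best P0=NH0 P1=NH0 P2=NH3
Op 6: best P0=NH0 P1=NH0 P2=NH3
Op 7: best P0=NH0 P1=NH0 P2=NH3
Op 8: best P0=NH0 P1=NH0 P2=NH3
Op 9: best P0=NH0 P1=NH0 P2=NH3
Op 10: best P0=NH0 P1=NH0 P2=-

Answer: P0:NH0 P1:NH0 P2:-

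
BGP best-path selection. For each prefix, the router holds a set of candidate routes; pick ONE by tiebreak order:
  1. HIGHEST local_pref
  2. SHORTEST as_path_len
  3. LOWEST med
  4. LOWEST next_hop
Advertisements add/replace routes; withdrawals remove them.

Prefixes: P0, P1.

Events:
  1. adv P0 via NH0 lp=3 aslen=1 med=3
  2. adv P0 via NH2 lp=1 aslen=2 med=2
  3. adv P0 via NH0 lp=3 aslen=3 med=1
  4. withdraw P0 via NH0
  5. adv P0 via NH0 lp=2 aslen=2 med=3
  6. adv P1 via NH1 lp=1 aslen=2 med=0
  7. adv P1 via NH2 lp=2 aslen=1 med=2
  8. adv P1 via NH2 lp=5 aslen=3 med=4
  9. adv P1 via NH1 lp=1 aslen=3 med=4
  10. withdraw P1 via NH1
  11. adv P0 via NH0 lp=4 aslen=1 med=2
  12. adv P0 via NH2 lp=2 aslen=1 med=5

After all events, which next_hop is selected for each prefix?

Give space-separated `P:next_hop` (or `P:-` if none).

Op 1: best P0=NH0 P1=-
Op 2: best P0=NH0 P1=-
Op 3: best P0=NH0 P1=-
Op 4: best P0=NH2 P1=-
Op 5: best P0=NH0 P1=-
Op 6: best P0=NH0 P1=NH1
Op 7: best P0=NH0 P1=NH2
Op 8: best P0=NH0 P1=NH2
Op 9: best P0=NH0 P1=NH2
Op 10: best P0=NH0 P1=NH2
Op 11: best P0=NH0 P1=NH2
Op 12: best P0=NH0 P1=NH2

Answer: P0:NH0 P1:NH2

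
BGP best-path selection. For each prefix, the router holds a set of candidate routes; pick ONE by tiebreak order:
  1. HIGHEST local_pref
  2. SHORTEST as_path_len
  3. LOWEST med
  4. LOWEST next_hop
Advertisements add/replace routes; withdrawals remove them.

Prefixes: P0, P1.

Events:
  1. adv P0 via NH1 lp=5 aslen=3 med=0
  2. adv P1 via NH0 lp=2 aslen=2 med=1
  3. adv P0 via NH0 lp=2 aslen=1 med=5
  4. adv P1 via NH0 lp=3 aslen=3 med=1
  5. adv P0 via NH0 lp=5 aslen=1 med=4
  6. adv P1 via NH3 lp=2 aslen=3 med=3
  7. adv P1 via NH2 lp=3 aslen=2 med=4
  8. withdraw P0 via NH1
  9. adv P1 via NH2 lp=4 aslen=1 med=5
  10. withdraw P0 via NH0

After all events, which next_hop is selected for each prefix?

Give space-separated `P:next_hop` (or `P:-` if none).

Op 1: best P0=NH1 P1=-
Op 2: best P0=NH1 P1=NH0
Op 3: best P0=NH1 P1=NH0
Op 4: best P0=NH1 P1=NH0
Op 5: best P0=NH0 P1=NH0
Op 6: best P0=NH0 P1=NH0
Op 7: best P0=NH0 P1=NH2
Op 8: best P0=NH0 P1=NH2
Op 9: best P0=NH0 P1=NH2
Op 10: best P0=- P1=NH2

Answer: P0:- P1:NH2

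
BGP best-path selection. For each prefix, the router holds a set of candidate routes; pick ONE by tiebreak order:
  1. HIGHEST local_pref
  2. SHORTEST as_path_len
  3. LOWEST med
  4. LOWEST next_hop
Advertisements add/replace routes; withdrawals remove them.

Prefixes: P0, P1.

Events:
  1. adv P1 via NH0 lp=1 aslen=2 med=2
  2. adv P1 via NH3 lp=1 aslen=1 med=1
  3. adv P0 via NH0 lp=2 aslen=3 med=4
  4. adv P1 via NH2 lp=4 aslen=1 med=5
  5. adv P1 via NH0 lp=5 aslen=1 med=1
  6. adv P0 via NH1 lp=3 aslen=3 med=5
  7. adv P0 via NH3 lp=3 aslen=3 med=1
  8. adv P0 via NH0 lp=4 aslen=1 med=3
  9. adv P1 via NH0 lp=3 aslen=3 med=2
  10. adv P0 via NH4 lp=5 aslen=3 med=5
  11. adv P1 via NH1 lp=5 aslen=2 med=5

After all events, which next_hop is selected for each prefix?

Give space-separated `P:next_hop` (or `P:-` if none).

Answer: P0:NH4 P1:NH1

Derivation:
Op 1: best P0=- P1=NH0
Op 2: best P0=- P1=NH3
Op 3: best P0=NH0 P1=NH3
Op 4: best P0=NH0 P1=NH2
Op 5: best P0=NH0 P1=NH0
Op 6: best P0=NH1 P1=NH0
Op 7: best P0=NH3 P1=NH0
Op 8: best P0=NH0 P1=NH0
Op 9: best P0=NH0 P1=NH2
Op 10: best P0=NH4 P1=NH2
Op 11: best P0=NH4 P1=NH1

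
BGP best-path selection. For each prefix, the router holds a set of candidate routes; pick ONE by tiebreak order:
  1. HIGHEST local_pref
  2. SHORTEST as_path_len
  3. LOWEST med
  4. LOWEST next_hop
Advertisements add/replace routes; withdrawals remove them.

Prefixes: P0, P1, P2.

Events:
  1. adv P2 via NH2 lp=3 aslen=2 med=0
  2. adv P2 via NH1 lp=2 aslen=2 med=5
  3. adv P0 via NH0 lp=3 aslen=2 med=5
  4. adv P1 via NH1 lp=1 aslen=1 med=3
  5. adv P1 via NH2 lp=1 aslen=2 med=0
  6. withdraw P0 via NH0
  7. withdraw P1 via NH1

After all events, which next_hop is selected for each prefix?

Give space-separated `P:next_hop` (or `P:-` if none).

Op 1: best P0=- P1=- P2=NH2
Op 2: best P0=- P1=- P2=NH2
Op 3: best P0=NH0 P1=- P2=NH2
Op 4: best P0=NH0 P1=NH1 P2=NH2
Op 5: best P0=NH0 P1=NH1 P2=NH2
Op 6: best P0=- P1=NH1 P2=NH2
Op 7: best P0=- P1=NH2 P2=NH2

Answer: P0:- P1:NH2 P2:NH2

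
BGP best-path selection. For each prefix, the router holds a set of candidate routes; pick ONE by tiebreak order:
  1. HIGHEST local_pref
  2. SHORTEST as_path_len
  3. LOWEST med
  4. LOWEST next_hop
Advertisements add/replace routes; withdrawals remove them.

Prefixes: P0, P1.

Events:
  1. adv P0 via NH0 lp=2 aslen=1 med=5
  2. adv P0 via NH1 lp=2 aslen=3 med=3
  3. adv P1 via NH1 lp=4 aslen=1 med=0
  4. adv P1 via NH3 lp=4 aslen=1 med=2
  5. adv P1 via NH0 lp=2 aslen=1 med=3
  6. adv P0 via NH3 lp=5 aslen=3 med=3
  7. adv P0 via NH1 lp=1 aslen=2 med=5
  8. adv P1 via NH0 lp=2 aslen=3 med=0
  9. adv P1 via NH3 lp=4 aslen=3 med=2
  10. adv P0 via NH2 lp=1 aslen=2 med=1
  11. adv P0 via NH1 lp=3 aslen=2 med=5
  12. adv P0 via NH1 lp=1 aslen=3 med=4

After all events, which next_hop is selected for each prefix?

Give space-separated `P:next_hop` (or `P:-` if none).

Answer: P0:NH3 P1:NH1

Derivation:
Op 1: best P0=NH0 P1=-
Op 2: best P0=NH0 P1=-
Op 3: best P0=NH0 P1=NH1
Op 4: best P0=NH0 P1=NH1
Op 5: best P0=NH0 P1=NH1
Op 6: best P0=NH3 P1=NH1
Op 7: best P0=NH3 P1=NH1
Op 8: best P0=NH3 P1=NH1
Op 9: best P0=NH3 P1=NH1
Op 10: best P0=NH3 P1=NH1
Op 11: best P0=NH3 P1=NH1
Op 12: best P0=NH3 P1=NH1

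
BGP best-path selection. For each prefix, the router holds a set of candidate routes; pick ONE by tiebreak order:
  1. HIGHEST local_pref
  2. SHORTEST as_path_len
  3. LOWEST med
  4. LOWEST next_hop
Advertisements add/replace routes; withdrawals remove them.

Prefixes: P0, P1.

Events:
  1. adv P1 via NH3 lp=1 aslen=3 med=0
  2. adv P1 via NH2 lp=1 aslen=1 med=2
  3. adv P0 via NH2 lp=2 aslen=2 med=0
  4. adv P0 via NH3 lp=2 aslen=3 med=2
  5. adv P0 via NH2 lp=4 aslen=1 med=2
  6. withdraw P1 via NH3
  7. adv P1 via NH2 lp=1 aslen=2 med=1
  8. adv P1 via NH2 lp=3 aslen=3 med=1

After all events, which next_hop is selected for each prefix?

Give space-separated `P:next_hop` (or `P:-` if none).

Op 1: best P0=- P1=NH3
Op 2: best P0=- P1=NH2
Op 3: best P0=NH2 P1=NH2
Op 4: best P0=NH2 P1=NH2
Op 5: best P0=NH2 P1=NH2
Op 6: best P0=NH2 P1=NH2
Op 7: best P0=NH2 P1=NH2
Op 8: best P0=NH2 P1=NH2

Answer: P0:NH2 P1:NH2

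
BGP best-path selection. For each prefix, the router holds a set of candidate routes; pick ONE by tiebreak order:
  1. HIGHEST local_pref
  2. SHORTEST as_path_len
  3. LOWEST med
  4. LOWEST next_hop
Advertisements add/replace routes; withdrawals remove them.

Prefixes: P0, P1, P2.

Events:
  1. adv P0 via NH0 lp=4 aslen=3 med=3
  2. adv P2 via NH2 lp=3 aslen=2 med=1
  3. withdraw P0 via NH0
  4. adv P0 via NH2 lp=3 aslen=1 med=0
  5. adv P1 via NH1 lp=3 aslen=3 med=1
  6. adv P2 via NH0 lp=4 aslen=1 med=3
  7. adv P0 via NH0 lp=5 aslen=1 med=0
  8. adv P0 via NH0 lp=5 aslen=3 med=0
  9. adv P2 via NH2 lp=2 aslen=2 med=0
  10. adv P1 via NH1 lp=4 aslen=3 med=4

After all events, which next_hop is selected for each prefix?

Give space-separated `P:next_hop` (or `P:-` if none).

Op 1: best P0=NH0 P1=- P2=-
Op 2: best P0=NH0 P1=- P2=NH2
Op 3: best P0=- P1=- P2=NH2
Op 4: best P0=NH2 P1=- P2=NH2
Op 5: best P0=NH2 P1=NH1 P2=NH2
Op 6: best P0=NH2 P1=NH1 P2=NH0
Op 7: best P0=NH0 P1=NH1 P2=NH0
Op 8: best P0=NH0 P1=NH1 P2=NH0
Op 9: best P0=NH0 P1=NH1 P2=NH0
Op 10: best P0=NH0 P1=NH1 P2=NH0

Answer: P0:NH0 P1:NH1 P2:NH0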